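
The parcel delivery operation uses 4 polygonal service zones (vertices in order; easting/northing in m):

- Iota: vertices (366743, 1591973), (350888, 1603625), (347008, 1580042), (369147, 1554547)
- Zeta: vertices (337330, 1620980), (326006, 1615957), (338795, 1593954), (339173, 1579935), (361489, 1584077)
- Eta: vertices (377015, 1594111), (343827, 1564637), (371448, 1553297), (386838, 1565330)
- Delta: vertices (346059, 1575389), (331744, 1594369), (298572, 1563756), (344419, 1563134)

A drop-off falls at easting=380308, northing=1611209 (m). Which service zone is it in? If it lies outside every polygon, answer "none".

Cast a ray rightward from (380308, 1611209). For each polygon, the edges (by vertex number in listed order) whose endpoints lie on opposite sides of northing = 1611209, where each meets that height, and whether that is right or left of the point:
Iota: no edge straddles that height → 0 crossings.
Zeta: 2–3 at easting≈328765.7 (left), 5–1 at easting≈343726.7 (left) → 0 crossings.
Eta: no edge straddles that height → 0 crossings.
Delta: no edge straddles that height → 0 crossings.
All counts are even, so the point lies outside every listed polygon.

none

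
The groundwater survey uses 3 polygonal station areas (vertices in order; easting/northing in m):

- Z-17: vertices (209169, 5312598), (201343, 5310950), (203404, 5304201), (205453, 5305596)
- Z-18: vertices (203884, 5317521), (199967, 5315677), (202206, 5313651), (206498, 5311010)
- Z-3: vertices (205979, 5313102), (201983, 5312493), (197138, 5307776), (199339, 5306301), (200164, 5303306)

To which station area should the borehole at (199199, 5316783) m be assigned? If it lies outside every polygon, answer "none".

Cast a ray rightward from (199199, 5316783). For each polygon, the edges (by vertex number in listed order) whose endpoints lie on opposite sides of northing = 5316783, where each meets that height, and whether that is right or left of the point:
Z-17: no edge straddles that height → 0 crossings.
Z-18: 1–2 at easting≈202316.4 (right), 4–1 at easting≈204180.3 (right) → 2 crossings.
Z-3: no edge straddles that height → 0 crossings.
All counts are even, so the point lies outside every listed polygon.

none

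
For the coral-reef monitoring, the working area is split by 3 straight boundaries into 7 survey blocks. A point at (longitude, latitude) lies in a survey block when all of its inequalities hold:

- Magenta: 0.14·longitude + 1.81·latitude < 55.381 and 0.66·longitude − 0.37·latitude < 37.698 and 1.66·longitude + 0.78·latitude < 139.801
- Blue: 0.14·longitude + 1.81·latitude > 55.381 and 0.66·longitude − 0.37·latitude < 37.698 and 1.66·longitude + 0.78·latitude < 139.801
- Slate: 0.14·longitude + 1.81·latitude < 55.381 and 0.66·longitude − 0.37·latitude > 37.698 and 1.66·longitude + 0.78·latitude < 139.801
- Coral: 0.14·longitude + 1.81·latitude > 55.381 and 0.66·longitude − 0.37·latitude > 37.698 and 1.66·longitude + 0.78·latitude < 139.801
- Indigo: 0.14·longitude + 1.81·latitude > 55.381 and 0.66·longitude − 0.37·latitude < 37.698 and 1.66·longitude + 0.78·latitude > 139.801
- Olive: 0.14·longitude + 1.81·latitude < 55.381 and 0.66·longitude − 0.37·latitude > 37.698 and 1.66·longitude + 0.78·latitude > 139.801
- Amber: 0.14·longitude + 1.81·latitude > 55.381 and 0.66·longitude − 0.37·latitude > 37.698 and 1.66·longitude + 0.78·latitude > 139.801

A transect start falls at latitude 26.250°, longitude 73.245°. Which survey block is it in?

0.14·73.245 + 1.81·26.250 = 57.767, which is > 55.381
0.66·73.245 − 0.37·26.250 = 38.629, which is > 37.698
1.66·73.245 + 0.78·26.250 = 142.062, which is > 139.801
This sign pattern matches Amber.

Amber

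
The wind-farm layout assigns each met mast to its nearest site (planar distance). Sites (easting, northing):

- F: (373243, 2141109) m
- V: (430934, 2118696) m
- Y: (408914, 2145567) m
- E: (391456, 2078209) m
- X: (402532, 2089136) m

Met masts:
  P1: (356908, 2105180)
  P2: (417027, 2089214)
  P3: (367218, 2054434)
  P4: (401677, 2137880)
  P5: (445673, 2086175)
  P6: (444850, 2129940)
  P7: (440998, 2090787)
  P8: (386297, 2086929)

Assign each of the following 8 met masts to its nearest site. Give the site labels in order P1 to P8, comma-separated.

F, X, E, Y, V, V, V, E

P1 → F (d²=1557725266.00)
P2 → X (d²=210111109.00)
P3 → E (d²=1152731269.00)
P4 → Y (d²=111464138.00)
P5 → V (d²=1274853562.00)
P6 → V (d²=320082592.00)
P7 → V (d²=880196377.00)
P8 → E (d²=102653681.00)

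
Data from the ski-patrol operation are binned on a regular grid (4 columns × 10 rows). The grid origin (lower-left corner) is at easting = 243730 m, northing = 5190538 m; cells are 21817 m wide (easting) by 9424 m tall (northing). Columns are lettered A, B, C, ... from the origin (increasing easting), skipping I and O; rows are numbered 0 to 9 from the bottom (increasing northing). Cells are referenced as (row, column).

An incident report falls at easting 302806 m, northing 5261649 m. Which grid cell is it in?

Column index: ⌊(302806 − 243730) / 21817⌋ = ⌊2.708⌋ = 2 → column C
Row offset from origin: ⌊(5261649 − 5190538) / 9424⌋ = ⌊7.546⌋ = 7 → row 7

(7, C)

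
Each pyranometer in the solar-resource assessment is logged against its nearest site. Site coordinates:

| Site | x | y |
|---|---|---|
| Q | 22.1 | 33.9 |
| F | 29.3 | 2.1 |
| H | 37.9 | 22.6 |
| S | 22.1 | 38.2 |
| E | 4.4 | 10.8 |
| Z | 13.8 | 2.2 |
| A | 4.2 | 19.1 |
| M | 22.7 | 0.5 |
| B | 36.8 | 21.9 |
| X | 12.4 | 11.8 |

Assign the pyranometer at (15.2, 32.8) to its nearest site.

Q

Squared distances to each site:
Q: 48.820; F: 1141.300; H: 619.330; S: 76.770; E: 600.640; Z: 938.320; A: 308.690; M: 1099.540; B: 585.370; X: 448.840.
Minimum at Q.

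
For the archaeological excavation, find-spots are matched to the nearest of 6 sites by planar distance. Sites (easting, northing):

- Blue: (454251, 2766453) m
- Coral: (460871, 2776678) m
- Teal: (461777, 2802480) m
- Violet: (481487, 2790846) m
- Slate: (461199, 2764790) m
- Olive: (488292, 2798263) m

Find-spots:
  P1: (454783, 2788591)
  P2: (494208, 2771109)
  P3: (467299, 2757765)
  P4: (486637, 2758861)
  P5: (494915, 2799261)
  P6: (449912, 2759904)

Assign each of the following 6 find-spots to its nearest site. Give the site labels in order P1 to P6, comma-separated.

Coral, Violet, Slate, Slate, Olive, Blue

P1 → Coral (d²=178983313.00)
P2 → Violet (d²=551373010.00)
P3 → Slate (d²=86560625.00)
P4 → Slate (d²=682244885.00)
P5 → Olive (d²=44860133.00)
P6 → Blue (d²=61716322.00)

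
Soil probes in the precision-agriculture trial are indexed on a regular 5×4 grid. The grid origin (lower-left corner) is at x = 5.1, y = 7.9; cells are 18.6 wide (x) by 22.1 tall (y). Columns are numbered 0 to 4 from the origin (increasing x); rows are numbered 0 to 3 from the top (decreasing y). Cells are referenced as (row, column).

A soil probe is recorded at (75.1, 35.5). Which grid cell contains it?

Column index: ⌊(75.1 − 5.1) / 18.6⌋ = ⌊3.763⌋ = 3
Row offset from origin: ⌊(35.5 − 7.9) / 22.1⌋ = ⌊1.249⌋ = 1 → row 2 (counted from top)

(2, 3)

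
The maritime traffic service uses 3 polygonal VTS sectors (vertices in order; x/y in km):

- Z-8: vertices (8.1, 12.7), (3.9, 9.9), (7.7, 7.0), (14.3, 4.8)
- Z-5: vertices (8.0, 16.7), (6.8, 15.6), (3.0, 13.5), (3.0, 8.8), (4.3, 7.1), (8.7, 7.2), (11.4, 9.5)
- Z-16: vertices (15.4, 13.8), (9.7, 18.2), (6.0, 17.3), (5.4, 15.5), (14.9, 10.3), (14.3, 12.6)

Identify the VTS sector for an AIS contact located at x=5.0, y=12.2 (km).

Z-5

Cast a ray rightward from (5.0, 12.2). For each polygon, the edges (by vertex number in listed order) whose endpoints lie on opposite sides of y = 12.2, where each meets that height, and whether that is right or left of the point:
Z-8: 1–2 at x≈7.35 (right), 4–1 at x≈8.49 (right) → 2 crossings.
Z-5: 3–4 at x≈3.00 (left), 7–1 at x≈10.12 (right) → 1 crossing.
Z-16: 4–5 at x≈11.43 (right), 5–6 at x≈14.40 (right) → 2 crossings.
Only Z-5 has an odd count, so the point is inside Z-5.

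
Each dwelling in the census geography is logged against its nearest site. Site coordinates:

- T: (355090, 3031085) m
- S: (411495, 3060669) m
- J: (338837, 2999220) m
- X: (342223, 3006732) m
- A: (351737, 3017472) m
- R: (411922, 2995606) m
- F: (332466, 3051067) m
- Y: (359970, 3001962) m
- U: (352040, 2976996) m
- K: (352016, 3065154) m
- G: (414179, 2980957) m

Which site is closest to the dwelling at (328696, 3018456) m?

X

Squared distances to each site:
T: 856134877.000; S: 8637611770.000; J: 472863577.000; X: 320431905.000; A: 531855937.000; R: 7448689576.000; F: 1077690221.000; Y: 1250115112.000; U: 2263873936.000; K: 2724525604.000; G: 8713518290.000.
Minimum at X.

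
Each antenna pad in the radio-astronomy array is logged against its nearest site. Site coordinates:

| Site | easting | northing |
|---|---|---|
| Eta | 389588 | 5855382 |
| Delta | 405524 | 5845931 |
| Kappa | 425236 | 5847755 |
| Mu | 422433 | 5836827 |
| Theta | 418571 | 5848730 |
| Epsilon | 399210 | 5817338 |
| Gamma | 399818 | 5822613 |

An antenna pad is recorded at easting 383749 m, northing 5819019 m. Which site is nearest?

Epsilon

Squared distances to each site:
Eta: 1356361690.000; Delta: 1198406369.000; Kappa: 2546928865.000; Mu: 1813576720.000; Theta: 2095315205.000; Epsilon: 241868282.000; Gamma: 271129597.000.
Minimum at Epsilon.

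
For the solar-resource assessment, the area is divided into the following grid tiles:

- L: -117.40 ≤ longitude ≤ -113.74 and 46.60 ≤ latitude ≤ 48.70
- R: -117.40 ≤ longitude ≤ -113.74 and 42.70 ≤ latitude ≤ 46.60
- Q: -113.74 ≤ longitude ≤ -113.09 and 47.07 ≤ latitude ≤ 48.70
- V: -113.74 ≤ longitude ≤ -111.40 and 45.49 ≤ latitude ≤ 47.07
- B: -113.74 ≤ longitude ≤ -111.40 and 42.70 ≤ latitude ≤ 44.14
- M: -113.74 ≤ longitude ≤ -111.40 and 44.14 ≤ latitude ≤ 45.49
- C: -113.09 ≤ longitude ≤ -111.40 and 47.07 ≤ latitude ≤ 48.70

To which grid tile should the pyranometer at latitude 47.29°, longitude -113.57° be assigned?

The point has longitude = -113.57 and latitude = 47.29.
Only Q satisfies -113.74 ≤ longitude ≤ -113.09 and 47.07 ≤ latitude ≤ 48.70.

Q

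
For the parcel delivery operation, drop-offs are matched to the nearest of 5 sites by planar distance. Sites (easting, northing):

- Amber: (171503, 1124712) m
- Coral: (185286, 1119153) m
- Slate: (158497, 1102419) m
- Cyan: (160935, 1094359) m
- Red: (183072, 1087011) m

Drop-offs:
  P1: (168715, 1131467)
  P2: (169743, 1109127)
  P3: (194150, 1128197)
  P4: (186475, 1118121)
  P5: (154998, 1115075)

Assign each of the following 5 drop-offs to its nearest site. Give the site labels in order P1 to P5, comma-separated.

P1 → Amber (d²=53402969.00)
P2 → Slate (d²=171469780.00)
P3 → Coral (d²=160364432.00)
P4 → Coral (d²=2478745.00)
P5 → Slate (d²=172417337.00)

Amber, Slate, Coral, Coral, Slate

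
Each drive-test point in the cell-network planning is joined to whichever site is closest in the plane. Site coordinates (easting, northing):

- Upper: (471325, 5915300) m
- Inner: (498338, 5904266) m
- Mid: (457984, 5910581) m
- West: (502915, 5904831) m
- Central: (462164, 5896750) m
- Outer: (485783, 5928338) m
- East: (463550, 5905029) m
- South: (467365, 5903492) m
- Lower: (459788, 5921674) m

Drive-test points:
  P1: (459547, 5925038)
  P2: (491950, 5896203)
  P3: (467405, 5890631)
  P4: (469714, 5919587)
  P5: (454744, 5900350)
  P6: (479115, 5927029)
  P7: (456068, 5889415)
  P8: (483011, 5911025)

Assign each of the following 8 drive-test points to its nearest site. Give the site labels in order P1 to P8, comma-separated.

P1 → Lower (d²=11374577.00)
P2 → Inner (d²=105818513.00)
P3 → Central (d²=64910242.00)
P4 → Upper (d²=20973690.00)
P5 → Central (d²=68016400.00)
P6 → Outer (d²=46175705.00)
P7 → Central (d²=90963441.00)
P8 → Upper (d²=154838221.00)

Lower, Inner, Central, Upper, Central, Outer, Central, Upper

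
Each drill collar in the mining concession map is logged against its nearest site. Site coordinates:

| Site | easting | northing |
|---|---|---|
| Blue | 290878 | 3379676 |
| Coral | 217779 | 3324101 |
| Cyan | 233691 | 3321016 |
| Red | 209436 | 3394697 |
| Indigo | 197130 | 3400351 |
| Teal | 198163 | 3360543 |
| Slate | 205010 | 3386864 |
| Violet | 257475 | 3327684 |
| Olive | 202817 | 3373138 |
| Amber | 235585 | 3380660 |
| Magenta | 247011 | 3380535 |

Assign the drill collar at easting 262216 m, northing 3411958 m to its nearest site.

Squared distances to each site:
Blue: 1863637768.000; Coral: 9693499418.000; Cyan: 9084122989.000; Red: 3083670521.000; Indigo: 4370909845.000; Teal: 6746289034.000; Slate: 3902235272.000; Violet: 7124584157.000; Olive: 5035233601.000; Amber: 1688774965.000; Magenta: 1218596954.000.
Minimum at Magenta.

Magenta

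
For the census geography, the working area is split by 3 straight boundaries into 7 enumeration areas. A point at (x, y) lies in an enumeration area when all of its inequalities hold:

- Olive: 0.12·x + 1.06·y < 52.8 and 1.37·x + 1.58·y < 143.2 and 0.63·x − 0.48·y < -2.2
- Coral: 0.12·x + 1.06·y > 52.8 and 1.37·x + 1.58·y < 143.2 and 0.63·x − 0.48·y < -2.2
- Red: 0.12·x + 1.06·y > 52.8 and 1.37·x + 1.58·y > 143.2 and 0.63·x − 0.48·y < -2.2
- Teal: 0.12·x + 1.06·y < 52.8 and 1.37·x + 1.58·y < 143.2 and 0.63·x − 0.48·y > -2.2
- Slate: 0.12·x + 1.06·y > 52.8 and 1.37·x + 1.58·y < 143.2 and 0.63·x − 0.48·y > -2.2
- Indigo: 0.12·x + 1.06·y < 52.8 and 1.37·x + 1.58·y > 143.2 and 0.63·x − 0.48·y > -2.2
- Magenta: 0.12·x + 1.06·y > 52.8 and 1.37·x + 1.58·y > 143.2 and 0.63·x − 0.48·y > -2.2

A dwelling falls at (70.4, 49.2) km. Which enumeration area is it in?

0.12·70.4 + 1.06·49.2 = 60.600, which is > 52.8
1.37·70.4 + 1.58·49.2 = 174.184, which is > 143.2
0.63·70.4 − 0.48·49.2 = 20.736, which is > -2.2
This sign pattern matches Magenta.

Magenta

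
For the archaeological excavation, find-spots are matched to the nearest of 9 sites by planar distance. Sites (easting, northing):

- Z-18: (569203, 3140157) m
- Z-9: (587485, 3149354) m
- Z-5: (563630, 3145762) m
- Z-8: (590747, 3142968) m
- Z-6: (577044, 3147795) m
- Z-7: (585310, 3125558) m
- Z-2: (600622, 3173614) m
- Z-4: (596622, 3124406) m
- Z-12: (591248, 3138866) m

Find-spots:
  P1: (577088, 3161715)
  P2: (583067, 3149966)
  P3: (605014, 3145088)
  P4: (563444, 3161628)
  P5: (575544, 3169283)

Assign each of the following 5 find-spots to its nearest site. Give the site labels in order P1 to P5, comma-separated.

P1 → Z-6 (d²=193768336.00)
P2 → Z-9 (d²=19893268.00)
P3 → Z-8 (d²=208041689.00)
P4 → Z-5 (d²=251764552.00)
P5 → Z-6 (d²=463984144.00)

Z-6, Z-9, Z-8, Z-5, Z-6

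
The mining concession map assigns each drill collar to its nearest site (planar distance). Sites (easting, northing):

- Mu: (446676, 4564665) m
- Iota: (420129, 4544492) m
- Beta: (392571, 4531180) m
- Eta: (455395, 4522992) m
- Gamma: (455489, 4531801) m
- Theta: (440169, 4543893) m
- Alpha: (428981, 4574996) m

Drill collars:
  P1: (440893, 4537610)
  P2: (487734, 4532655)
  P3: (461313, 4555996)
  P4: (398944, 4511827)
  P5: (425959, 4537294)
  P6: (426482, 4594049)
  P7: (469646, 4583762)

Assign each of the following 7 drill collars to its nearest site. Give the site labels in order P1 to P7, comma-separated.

Theta, Gamma, Mu, Beta, Iota, Alpha, Mu

P1 → Theta (d²=40000265.00)
P2 → Gamma (d²=1040469341.00)
P3 → Mu (d²=289393330.00)
P4 → Beta (d²=415153738.00)
P5 → Iota (d²=85800104.00)
P6 → Alpha (d²=369261810.00)
P7 → Mu (d²=892316309.00)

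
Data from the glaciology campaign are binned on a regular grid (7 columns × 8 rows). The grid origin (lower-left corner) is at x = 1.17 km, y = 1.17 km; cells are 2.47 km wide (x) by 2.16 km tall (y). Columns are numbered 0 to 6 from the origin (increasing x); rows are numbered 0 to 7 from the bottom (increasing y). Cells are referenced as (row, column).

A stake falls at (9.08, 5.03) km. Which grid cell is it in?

(1, 3)

Column index: ⌊(9.08 − 1.17) / 2.47⌋ = ⌊3.202⌋ = 3
Row offset from origin: ⌊(5.03 − 1.17) / 2.16⌋ = ⌊1.787⌋ = 1 → row 1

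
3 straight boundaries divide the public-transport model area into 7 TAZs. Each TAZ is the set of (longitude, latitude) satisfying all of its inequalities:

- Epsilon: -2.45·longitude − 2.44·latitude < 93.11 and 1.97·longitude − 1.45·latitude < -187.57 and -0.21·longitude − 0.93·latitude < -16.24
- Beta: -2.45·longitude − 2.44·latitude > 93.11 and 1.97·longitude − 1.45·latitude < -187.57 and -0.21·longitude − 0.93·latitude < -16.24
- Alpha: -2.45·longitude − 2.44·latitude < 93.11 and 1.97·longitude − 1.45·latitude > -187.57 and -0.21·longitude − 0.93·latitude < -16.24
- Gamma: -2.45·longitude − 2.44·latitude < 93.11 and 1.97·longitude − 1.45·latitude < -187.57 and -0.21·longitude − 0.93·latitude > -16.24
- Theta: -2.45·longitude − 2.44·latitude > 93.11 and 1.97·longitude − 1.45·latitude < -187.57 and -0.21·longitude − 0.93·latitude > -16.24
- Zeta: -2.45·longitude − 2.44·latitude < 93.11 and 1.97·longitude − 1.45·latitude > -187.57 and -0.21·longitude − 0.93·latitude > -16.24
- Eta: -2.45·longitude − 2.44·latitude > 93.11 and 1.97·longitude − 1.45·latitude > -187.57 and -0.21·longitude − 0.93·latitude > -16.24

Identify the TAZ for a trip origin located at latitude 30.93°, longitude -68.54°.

-2.45·-68.54 − 2.44·30.93 = 92.454, which is < 93.11
1.97·-68.54 − 1.45·30.93 = -179.872, which is > -187.57
-0.21·-68.54 − 0.93·30.93 = -14.371, which is > -16.24
This sign pattern matches Zeta.

Zeta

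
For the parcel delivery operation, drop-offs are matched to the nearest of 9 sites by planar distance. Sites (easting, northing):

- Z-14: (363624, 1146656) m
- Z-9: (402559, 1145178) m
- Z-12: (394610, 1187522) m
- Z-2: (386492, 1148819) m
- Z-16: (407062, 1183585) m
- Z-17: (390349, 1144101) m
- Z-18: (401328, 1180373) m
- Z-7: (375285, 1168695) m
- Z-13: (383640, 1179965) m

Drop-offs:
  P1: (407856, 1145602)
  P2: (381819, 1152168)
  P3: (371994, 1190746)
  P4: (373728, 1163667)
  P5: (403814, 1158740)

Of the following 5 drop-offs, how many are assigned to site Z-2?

P1 → Z-9
P2 → Z-2
P3 → Z-13
P4 → Z-7
P5 → Z-9
1 of the 5 goes to Z-2.

1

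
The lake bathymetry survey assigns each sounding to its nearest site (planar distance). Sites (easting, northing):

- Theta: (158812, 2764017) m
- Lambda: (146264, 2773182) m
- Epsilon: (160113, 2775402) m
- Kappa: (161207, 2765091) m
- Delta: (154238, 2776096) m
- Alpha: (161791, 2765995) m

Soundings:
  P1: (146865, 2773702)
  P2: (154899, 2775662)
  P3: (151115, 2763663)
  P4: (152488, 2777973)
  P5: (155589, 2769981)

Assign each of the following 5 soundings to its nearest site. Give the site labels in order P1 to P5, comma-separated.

Lambda, Delta, Theta, Delta, Delta

P1 → Lambda (d²=631601.00)
P2 → Delta (d²=625277.00)
P3 → Theta (d²=59369125.00)
P4 → Delta (d²=6585629.00)
P5 → Delta (d²=39218426.00)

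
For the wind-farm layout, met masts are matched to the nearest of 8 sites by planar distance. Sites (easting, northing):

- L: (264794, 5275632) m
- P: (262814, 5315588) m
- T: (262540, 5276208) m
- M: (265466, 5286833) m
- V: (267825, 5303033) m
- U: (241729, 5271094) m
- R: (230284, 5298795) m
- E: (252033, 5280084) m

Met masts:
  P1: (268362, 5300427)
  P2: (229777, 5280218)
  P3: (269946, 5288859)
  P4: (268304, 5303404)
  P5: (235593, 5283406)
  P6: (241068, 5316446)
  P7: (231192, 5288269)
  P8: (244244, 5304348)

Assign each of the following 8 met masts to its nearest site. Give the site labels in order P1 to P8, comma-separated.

V, U, M, V, U, R, R, R

P1 → V (d²=7079605.00)
P2 → U (d²=226097680.00)
P3 → M (d²=24175076.00)
P4 → V (d²=367082.00)
P5 → U (d²=189235840.00)
P6 → R (d²=427852457.00)
P7 → R (d²=111621140.00)
P8 → R (d²=225717409.00)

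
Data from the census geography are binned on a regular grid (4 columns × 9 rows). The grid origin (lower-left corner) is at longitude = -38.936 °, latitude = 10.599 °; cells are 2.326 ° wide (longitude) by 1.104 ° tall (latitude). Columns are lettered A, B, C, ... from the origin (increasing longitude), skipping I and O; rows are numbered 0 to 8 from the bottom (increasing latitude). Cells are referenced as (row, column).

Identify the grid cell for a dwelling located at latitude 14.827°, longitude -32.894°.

(3, C)

Column index: ⌊(-32.894 − -38.936) / 2.326⌋ = ⌊2.598⌋ = 2 → column C
Row offset from origin: ⌊(14.827 − 10.599) / 1.104⌋ = ⌊3.830⌋ = 3 → row 3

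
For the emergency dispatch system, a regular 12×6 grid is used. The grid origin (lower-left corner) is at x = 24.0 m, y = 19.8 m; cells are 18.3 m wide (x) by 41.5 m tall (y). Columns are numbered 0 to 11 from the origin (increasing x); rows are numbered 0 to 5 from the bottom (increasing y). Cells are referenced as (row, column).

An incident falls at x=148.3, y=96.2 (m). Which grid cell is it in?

Column index: ⌊(148.3 − 24.0) / 18.3⌋ = ⌊6.792⌋ = 6
Row offset from origin: ⌊(96.2 − 19.8) / 41.5⌋ = ⌊1.841⌋ = 1 → row 1

(1, 6)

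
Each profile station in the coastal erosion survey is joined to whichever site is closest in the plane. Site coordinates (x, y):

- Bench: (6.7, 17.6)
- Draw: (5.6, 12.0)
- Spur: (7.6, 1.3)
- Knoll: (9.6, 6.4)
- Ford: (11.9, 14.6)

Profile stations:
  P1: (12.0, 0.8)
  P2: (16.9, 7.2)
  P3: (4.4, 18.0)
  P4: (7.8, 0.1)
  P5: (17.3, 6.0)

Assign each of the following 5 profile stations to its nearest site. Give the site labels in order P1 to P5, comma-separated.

Spur, Knoll, Bench, Spur, Knoll

P1 → Spur (d²=19.61)
P2 → Knoll (d²=53.93)
P3 → Bench (d²=5.45)
P4 → Spur (d²=1.48)
P5 → Knoll (d²=59.45)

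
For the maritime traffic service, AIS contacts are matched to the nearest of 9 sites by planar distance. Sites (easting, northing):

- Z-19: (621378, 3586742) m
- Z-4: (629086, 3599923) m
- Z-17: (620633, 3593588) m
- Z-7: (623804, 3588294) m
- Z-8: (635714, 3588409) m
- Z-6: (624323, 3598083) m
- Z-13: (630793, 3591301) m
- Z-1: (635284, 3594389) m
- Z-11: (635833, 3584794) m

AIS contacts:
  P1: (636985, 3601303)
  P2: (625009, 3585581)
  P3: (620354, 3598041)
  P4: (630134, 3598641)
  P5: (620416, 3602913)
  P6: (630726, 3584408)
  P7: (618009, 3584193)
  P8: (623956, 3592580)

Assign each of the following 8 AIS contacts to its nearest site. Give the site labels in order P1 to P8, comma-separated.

P1 → Z-1 (d²=50696797.00)
P2 → Z-7 (d²=8812394.00)
P3 → Z-6 (d²=15754725.00)
P4 → Z-4 (d²=2741828.00)
P5 → Z-6 (d²=38593549.00)
P6 → Z-11 (d²=26230445.00)
P7 → Z-19 (d²=17847562.00)
P8 → Z-17 (d²=12058393.00)

Z-1, Z-7, Z-6, Z-4, Z-6, Z-11, Z-19, Z-17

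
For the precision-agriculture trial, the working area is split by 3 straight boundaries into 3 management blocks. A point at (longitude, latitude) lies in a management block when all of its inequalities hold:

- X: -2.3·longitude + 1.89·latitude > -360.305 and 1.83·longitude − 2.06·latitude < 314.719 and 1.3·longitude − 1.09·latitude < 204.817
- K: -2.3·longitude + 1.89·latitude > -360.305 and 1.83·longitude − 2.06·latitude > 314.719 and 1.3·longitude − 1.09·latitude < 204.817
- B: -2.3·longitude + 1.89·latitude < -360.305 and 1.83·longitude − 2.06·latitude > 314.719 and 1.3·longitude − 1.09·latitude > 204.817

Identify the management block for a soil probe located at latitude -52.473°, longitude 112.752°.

X

-2.3·112.752 + 1.89·-52.473 = -358.504, which is > -360.305
1.83·112.752 − 2.06·-52.473 = 314.431, which is < 314.719
1.3·112.752 − 1.09·-52.473 = 203.773, which is < 204.817
This sign pattern matches X.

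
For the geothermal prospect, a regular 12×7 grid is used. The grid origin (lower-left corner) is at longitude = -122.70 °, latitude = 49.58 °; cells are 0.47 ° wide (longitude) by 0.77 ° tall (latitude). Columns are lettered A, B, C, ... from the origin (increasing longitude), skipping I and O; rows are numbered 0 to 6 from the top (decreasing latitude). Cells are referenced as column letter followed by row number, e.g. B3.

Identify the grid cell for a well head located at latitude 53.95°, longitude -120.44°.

E1

Column index: ⌊(-120.44 − -122.70) / 0.47⌋ = ⌊4.809⌋ = 4 → column E
Row offset from origin: ⌊(53.95 − 49.58) / 0.77⌋ = ⌊5.675⌋ = 5 → row 1 (counted from top)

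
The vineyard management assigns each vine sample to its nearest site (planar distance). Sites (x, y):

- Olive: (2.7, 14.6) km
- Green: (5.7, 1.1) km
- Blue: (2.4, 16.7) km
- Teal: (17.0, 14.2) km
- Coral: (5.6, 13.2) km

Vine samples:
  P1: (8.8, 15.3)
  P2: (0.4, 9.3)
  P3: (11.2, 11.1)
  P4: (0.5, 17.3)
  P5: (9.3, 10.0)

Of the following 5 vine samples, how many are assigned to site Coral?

P1 → Coral
P2 → Olive
P3 → Coral
P4 → Blue
P5 → Coral
3 of the 5 go to Coral.

3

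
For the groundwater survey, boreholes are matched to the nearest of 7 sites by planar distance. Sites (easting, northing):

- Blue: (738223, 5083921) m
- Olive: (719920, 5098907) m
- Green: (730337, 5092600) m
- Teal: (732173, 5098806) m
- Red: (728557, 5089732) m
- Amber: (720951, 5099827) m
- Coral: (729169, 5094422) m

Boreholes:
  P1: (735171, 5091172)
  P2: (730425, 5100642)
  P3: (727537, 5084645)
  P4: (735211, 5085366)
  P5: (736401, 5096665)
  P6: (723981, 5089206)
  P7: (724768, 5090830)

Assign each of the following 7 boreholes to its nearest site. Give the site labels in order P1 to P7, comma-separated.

P1 → Green (d²=25406740.00)
P2 → Teal (d²=6426400.00)
P3 → Red (d²=26917969.00)
P4 → Blue (d²=11160169.00)
P5 → Teal (d²=22459865.00)
P6 → Red (d²=21216452.00)
P7 → Red (d²=15562125.00)

Green, Teal, Red, Blue, Teal, Red, Red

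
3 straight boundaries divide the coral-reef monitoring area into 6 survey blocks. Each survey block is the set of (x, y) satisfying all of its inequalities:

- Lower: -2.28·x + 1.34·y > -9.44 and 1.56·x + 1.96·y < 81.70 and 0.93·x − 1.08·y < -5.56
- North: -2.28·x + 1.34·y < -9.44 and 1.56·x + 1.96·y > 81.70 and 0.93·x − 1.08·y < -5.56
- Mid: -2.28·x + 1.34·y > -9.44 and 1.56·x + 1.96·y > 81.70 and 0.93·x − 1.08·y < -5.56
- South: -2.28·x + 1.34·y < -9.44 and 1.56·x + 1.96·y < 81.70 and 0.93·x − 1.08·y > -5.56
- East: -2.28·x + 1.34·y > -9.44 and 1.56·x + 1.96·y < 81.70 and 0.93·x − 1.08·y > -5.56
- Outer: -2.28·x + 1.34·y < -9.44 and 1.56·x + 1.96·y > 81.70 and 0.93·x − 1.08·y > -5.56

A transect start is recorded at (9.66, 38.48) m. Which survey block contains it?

Mid

-2.28·9.66 + 1.34·38.48 = 29.538, which is > -9.44
1.56·9.66 + 1.96·38.48 = 90.490, which is > 81.70
0.93·9.66 − 1.08·38.48 = -32.575, which is < -5.56
This sign pattern matches Mid.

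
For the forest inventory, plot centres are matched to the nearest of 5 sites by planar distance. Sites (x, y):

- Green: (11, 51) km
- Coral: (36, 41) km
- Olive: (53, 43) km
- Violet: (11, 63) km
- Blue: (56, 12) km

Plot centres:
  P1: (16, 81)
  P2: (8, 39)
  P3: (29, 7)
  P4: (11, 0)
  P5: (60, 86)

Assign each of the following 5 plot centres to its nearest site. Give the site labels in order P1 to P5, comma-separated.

P1 → Violet (d²=349.00)
P2 → Green (d²=153.00)
P3 → Blue (d²=754.00)
P4 → Blue (d²=2169.00)
P5 → Olive (d²=1898.00)

Violet, Green, Blue, Blue, Olive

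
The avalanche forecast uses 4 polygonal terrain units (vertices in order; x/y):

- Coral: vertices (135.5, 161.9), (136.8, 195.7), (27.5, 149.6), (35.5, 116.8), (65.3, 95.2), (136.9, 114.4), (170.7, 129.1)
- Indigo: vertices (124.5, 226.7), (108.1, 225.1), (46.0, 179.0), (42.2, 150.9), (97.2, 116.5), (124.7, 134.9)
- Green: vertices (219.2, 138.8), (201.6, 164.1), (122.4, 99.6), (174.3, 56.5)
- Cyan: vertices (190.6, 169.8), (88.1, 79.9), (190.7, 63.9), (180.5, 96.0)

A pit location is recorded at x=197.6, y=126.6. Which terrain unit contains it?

Cast a ray rightward from (197.6, 126.6). For each polygon, the edges (by vertex number in listed order) whose endpoints lie on opposite sides of y = 126.6, where each meets that height, and whether that is right or left of the point:
Coral: 3–4 at x≈33.11 (left), 6–7 at x≈164.95 (left) → 0 crossings.
Indigo: 4–5 at x≈81.05 (left), 5–6 at x≈112.30 (left) → 0 crossings.
Green: 2–3 at x≈155.55 (left), 4–1 at x≈212.54 (right) → 1 crossing.
Cyan: 1–2 at x≈141.35 (left), 4–1 at x≈184.69 (left) → 0 crossings.
Only Green has an odd count, so the point is inside Green.

Green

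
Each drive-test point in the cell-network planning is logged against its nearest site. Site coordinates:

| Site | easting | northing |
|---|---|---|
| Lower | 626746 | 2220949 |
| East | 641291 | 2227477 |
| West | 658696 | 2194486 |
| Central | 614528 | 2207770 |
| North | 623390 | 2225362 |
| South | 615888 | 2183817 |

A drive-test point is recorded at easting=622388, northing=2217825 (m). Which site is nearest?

Lower

Squared distances to each site:
Lower: 28751540.000; East: 450484513.000; West: 1862979785.000; Central: 162882625.000; North: 57810373.000; South: 1198794064.000.
Minimum at Lower.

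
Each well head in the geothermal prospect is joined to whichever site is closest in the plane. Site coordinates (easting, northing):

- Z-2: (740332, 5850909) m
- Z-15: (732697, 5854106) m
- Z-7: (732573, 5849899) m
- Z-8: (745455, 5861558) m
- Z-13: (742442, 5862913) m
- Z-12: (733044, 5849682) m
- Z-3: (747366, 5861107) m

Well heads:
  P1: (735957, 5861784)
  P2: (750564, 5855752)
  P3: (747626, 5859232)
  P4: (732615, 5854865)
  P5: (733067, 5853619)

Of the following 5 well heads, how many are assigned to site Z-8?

P1 → Z-13
P2 → Z-3
P3 → Z-3
P4 → Z-15
P5 → Z-15
0 of the 5 go to Z-8.

0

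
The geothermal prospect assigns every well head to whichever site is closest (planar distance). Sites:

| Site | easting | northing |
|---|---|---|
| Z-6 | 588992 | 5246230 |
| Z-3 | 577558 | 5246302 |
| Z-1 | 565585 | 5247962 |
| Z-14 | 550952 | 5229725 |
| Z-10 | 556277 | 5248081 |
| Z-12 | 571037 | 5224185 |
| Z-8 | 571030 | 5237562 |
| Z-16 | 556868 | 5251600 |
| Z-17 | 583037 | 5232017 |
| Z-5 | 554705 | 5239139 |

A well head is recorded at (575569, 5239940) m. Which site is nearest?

Z-8

Squared distances to each site:
Z-6: 219741029.000; Z-3: 44431165.000; Z-1: 164032740.000; Z-14: 710342914.000; Z-10: 438457145.000; Z-12: 268759049.000; Z-8: 26257405.000; Z-16: 485683001.000; Z-17: 118544953.000; Z-5: 435948097.000.
Minimum at Z-8.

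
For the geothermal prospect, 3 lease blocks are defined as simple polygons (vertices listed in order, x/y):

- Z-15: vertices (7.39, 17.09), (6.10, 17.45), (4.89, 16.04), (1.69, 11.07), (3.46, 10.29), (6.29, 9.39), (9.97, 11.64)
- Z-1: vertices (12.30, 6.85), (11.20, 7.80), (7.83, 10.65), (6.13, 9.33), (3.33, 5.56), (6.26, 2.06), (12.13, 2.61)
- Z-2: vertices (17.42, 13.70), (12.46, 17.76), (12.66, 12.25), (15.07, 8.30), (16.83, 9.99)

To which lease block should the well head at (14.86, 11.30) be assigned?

Cast a ray rightward from (14.86, 11.30). For each polygon, the edges (by vertex number in listed order) whose endpoints lie on opposite sides of y = 11.30, where each meets that height, and whether that is right or left of the point:
Z-15: 3–4 at x≈1.838 (left), 6–7 at x≈9.414 (left) → 0 crossings.
Z-1: no edge straddles that height → 0 crossings.
Z-2: 3–4 at x≈13.240 (left), 5–1 at x≈17.038 (right) → 1 crossing.
Only Z-2 has an odd count, so the point is inside Z-2.

Z-2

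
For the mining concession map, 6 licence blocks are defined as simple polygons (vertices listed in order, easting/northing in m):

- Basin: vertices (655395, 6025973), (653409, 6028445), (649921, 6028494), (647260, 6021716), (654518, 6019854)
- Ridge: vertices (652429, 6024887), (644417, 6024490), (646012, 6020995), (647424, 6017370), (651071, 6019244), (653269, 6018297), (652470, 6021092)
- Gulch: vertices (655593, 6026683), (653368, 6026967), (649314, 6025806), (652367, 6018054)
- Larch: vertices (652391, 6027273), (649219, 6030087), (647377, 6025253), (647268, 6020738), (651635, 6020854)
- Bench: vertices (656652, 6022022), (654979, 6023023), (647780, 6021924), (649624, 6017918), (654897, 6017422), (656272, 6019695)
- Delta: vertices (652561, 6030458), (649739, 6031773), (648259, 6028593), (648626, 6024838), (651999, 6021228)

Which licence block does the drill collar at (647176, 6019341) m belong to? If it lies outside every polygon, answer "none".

Ridge

Cast a ray rightward from (647176, 6019341). For each polygon, the edges (by vertex number in listed order) whose endpoints lie on opposite sides of northing = 6019341, where each meets that height, and whether that is right or left of the point:
Basin: no edge straddles that height → 0 crossings.
Ridge: 3–4 at easting≈646656.3 (left), 6–7 at easting≈652970.6 (right) → 1 crossing.
Gulch: 3–4 at easting≈651860.1 (right), 4–1 at easting≈652848.2 (right) → 2 crossings.
Larch: no edge straddles that height → 0 crossings.
Bench: 3–4 at easting≈648969.0 (right), 5–6 at easting≈656057.9 (right) → 2 crossings.
Delta: no edge straddles that height → 0 crossings.
Only Ridge has an odd count, so the point is inside Ridge.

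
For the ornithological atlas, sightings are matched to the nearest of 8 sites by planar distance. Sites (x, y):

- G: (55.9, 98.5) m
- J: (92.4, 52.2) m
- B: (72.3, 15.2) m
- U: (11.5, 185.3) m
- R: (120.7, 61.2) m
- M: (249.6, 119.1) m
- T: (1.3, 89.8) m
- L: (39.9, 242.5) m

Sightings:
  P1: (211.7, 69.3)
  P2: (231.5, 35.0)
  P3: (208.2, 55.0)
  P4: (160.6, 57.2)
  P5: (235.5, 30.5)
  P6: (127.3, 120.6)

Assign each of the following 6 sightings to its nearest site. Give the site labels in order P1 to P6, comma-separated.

M, M, M, R, M, R

P1 → M (d²=3916.45)
P2 → M (d²=7400.42)
P3 → M (d²=5822.77)
P4 → R (d²=1608.01)
P5 → M (d²=8048.77)
P6 → R (d²=3571.92)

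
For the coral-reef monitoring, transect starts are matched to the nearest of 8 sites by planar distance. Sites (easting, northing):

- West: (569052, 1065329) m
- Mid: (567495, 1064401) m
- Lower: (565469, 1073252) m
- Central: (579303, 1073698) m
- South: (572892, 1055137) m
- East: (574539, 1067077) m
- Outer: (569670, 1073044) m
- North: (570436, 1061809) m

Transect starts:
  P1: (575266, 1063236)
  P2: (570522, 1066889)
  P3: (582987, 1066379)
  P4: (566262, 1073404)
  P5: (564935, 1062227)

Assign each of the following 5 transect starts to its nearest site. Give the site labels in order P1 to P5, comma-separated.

P1 → East (d²=15281810.00)
P2 → West (d²=4594500.00)
P3 → Central (d²=67139617.00)
P4 → Lower (d²=651953.00)
P5 → Mid (d²=11279876.00)

East, West, Central, Lower, Mid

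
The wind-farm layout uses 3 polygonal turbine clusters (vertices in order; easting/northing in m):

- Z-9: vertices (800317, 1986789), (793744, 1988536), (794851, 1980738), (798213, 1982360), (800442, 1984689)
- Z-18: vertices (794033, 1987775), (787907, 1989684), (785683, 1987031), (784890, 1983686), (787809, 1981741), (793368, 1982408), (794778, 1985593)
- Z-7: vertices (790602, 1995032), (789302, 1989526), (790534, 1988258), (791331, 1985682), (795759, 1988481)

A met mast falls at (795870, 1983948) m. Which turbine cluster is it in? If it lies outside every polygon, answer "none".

Cast a ray rightward from (795870, 1983948). For each polygon, the edges (by vertex number in listed order) whose endpoints lie on opposite sides of northing = 1983948, where each meets that height, and whether that is right or left of the point:
Z-9: 2–3 at easting≈794395.3 (left), 4–5 at easting≈799732.8 (right) → 1 crossing.
Z-18: 3–4 at easting≈784952.1 (left), 6–7 at easting≈794049.8 (left) → 0 crossings.
Z-7: no edge straddles that height → 0 crossings.
Only Z-9 has an odd count, so the point is inside Z-9.

Z-9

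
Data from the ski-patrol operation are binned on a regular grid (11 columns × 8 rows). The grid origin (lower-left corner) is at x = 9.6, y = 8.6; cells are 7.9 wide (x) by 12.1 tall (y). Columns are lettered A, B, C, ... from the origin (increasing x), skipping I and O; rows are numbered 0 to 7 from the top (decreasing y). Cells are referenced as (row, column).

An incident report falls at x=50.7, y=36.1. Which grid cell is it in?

(5, F)

Column index: ⌊(50.7 − 9.6) / 7.9⌋ = ⌊5.203⌋ = 5 → column F
Row offset from origin: ⌊(36.1 − 8.6) / 12.1⌋ = ⌊2.273⌋ = 2 → row 5 (counted from top)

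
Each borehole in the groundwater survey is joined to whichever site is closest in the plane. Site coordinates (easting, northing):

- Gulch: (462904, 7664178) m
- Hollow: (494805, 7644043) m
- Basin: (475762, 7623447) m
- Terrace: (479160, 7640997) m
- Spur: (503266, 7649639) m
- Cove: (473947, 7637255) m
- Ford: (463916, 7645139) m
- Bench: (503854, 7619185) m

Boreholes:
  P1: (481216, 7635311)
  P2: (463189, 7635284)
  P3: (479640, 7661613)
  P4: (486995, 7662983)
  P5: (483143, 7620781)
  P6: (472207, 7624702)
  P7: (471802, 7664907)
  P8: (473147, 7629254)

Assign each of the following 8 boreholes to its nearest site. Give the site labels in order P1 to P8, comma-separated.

Terrace, Ford, Gulch, Hollow, Basin, Basin, Gulch, Basin

P1 → Terrace (d²=36557732.00)
P2 → Ford (d²=97649554.00)
P3 → Gulch (d²=286672921.00)
P4 → Hollow (d²=419719700.00)
P5 → Basin (d²=61586717.00)
P6 → Basin (d²=14213050.00)
P7 → Gulch (d²=79705845.00)
P8 → Basin (d²=40559474.00)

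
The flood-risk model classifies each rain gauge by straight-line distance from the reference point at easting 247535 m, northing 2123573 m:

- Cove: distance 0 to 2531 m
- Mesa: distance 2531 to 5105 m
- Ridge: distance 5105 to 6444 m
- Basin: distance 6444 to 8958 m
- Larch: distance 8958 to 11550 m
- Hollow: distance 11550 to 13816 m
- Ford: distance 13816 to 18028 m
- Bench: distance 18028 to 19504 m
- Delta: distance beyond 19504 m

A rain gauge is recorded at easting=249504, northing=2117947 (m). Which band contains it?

Ridge

Distance = √((249504−247535)² + (2117947−2123573)²) = √(3876961.000 + 31651876.000) = 5960.607 m.
5105 ≤ 5960.607 < 6444 → Ridge.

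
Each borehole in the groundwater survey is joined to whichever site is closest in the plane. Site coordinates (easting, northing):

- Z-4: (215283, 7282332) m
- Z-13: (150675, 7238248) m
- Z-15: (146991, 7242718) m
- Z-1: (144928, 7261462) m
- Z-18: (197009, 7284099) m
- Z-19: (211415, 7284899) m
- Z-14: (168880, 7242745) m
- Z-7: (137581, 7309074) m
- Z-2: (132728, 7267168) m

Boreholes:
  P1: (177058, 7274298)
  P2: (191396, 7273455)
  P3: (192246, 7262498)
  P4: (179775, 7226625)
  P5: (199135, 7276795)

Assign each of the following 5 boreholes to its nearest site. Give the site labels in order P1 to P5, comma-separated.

Z-18, Z-18, Z-18, Z-14, Z-18

P1 → Z-18 (d²=494102002.00)
P2 → Z-18 (d²=144800505.00)
P3 → Z-18 (d²=489289370.00)
P4 → Z-14 (d²=378555425.00)
P5 → Z-18 (d²=57868292.00)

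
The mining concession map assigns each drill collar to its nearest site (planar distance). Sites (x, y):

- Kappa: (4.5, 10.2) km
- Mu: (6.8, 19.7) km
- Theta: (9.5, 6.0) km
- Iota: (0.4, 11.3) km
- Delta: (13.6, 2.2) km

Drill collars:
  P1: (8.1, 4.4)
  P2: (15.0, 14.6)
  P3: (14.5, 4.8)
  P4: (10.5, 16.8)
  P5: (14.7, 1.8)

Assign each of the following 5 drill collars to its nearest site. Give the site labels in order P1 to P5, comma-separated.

Theta, Mu, Delta, Mu, Delta

P1 → Theta (d²=4.52)
P2 → Mu (d²=93.25)
P3 → Delta (d²=7.57)
P4 → Mu (d²=22.10)
P5 → Delta (d²=1.37)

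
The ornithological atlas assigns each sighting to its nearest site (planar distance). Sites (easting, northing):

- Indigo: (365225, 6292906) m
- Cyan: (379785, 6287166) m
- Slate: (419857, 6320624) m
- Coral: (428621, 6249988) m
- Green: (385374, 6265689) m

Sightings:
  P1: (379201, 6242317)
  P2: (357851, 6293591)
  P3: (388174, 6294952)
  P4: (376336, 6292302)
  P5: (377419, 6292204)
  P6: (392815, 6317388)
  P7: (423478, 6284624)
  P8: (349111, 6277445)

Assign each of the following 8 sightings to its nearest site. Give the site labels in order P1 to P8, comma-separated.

Green, Indigo, Cyan, Cyan, Cyan, Slate, Coral, Indigo

P1 → Green (d²=584356313.00)
P2 → Indigo (d²=54845101.00)
P3 → Cyan (d²=130997117.00)
P4 → Cyan (d²=38274097.00)
P5 → Cyan (d²=30979400.00)
P6 → Slate (d²=741741460.00)
P7 → Coral (d²=1226102945.00)
P8 → Indigo (d²=498703517.00)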